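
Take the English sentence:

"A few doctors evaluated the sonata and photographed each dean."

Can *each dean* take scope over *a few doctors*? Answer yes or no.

The DP *each dean* is contained in one conjunct of the coordinate structure (*photographed each dean*).
A quantifier cannot raise out of one conjunct of a coordination across the whole coordinate structure — the CSC applies to QR.
There is no licit LF on which *each dean* c-commands *a few doctors*.

No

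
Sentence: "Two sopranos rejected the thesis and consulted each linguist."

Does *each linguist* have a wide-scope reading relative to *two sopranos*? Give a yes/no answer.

*each linguist* sits inside one conjunct of the coordinate structure (*consulted each linguist*).
QR out of a conjunct would have to apply non-ATB, which the CSC forbids.
So the wide-scope reading for *each linguist* is blocked.

No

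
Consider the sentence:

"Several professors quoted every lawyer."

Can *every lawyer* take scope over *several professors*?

*several professors* and *every lawyer* are co-arguments of the matrix verb, with nothing but a clause-internal boundary between them.
With no island boundary between them, the object can take inverse scope over the subject via ordinary QR within the clause.

Yes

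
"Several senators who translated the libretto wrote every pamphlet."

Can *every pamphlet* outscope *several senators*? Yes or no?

The relative clause *who translated the libretto* modifies *several senators*, but *every pamphlet* is not inside that relative clause — it is an argument of the matrix verb.
Nothing blocks QR of the lower DP to a position above the higher one, so inverse scope is available.
Both orderings are possible: *several senators* > *every pamphlet* and *every pamphlet* > *several senators*.

Yes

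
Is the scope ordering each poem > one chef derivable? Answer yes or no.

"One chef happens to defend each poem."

The matrix predicate is a raising verb, whose infinitival complement is not a scope island — *each poem* can QR into the matrix clause.
With no island boundary between them, the object can take inverse scope over the subject via ordinary QR within the clause.
The sentence is scopally ambiguous between *one chef* > *each poem* and *each poem* > *one chef*.

Yes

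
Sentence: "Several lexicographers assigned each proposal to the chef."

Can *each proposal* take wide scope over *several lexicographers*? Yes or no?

Yes

*each proposal* and *several lexicographers* are in the same minimal clause.
No island intervenes, so both surface and inverse scope are derivable.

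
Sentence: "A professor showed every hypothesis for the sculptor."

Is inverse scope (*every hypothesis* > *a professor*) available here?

Yes

*a professor* and *every hypothesis* are co-arguments of the matrix verb, with nothing but a clause-internal boundary between them.
Since no island is crossed, the inverse ordering is licensed alongside surface scope.
Both orderings are possible: *a professor* > *every hypothesis* and *every hypothesis* > *a professor*.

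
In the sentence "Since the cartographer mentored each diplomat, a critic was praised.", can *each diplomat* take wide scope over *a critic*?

No

The DP *each diplomat* is contained in the adjunct clause *since the cartographer mentored each diplomat*.
The adjunct-island constraint bars QR out of an adverbial clause.
*each diplomat* > *a critic* would require crossing that boundary, which is illicit.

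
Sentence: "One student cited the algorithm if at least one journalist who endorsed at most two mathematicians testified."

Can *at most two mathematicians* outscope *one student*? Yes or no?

No

Structurally, *at most two mathematicians* is inside the relative clause *who endorsed at most two mathematicians*, which is itself inside the adjunct *if at least one journalist who endorsed at most two mathematicians testified*.
Both the relative clause and the enclosing adjunct are scope islands; QR cannot cross either.
So the wide-scope reading for *at most two mathematicians* is blocked.
(Only the surface reading survives: one fixed student with respect to all the relevant mathematicians.)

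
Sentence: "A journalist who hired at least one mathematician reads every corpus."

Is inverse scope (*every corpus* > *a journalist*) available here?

Yes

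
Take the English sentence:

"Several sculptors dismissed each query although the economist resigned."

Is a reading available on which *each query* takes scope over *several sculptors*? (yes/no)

Yes

Although there is an adjunct clause, *each query* is in the main clause, not inside the adjunct.
With no island boundary between them, the object can take inverse scope over the subject via ordinary QR within the clause.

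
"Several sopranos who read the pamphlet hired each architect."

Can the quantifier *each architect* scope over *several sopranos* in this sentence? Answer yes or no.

Yes

*each architect* is a matrix argument; only *several sopranos* is modified by the relative clause *who read the pamphlet*, so the RC island is irrelevant to the target quantifier.
No island intervenes, so both surface and inverse scope are derivable.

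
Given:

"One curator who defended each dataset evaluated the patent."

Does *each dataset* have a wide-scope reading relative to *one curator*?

The DP *each dataset* is contained in the relative clause *who defended each dataset*.
QR out of a relative clause is ruled out by the relative-clause island constraint.
Hence only narrow scope for *each dataset* (under *one curator*) survives.
(Only the surface reading survives: one fixed curator with respect to all the relevant datasets.)

No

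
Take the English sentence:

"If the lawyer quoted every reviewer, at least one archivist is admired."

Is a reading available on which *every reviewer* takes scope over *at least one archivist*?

*every reviewer* is embedded in the adjunct clause *if the lawyer quoted every reviewer*.
The adjunct-island constraint bars QR out of an adverbial clause.
There is no licit LF on which *every reviewer* c-commands *at least one archivist*.

No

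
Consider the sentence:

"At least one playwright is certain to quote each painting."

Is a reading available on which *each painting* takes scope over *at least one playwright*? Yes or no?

Yes

Infinitival complements of raising predicates do not block QR; *each painting* and *at least one playwright* are effectively clausemates.
Nothing blocks QR of the lower DP to a position above the higher one, so inverse scope is available.
So *each painting* > *at least one playwright* is among the available readings.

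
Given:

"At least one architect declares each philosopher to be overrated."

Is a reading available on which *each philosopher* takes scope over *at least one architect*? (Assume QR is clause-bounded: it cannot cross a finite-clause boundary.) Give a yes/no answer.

*each philosopher* is the subject of an ECM infinitive — the infinitival complement of an ECM verb is not a scope island, so *each philosopher* can raise into the matrix clause.
Since no island is crossed, the inverse ordering is licensed alongside surface scope.
Both orderings are possible: *at least one architect* > *each philosopher* and *each philosopher* > *at least one architect*.

Yes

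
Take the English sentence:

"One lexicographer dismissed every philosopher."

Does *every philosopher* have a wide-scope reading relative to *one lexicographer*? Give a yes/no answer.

*one lexicographer* and *every philosopher* are co-arguments of the matrix verb, with nothing but a clause-internal boundary between them.
QR within a single clause is free, so the lower quantifier may take scope over the higher one.

Yes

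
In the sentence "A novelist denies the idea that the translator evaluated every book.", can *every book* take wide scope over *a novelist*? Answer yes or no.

No

The DP *every book* is contained in the complex NP *the idea that the translator evaluated every book*.
Since the clause is the complement of a nominal head, the CNPC blocks scope extraction.
There is no licit LF on which *every book* c-commands *a novelist*.
(Only the surface reading survives: one fixed novelist with respect to all the relevant books.)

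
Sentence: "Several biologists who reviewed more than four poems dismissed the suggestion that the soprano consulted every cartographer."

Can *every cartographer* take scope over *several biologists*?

No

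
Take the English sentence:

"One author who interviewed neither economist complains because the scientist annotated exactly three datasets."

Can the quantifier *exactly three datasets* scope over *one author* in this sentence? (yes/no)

No

*exactly three datasets* is embedded in the adjunct clause *because the scientist annotated exactly three datasets*.
The adjunct-island constraint bars QR out of an adverbial clause.
So the wide-scope reading for *exactly three datasets* is blocked.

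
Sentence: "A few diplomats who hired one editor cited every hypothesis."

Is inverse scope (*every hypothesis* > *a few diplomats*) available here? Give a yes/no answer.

Yes

*every hypothesis* sits in the matrix clause, not in the relative clause on *a few diplomats*.
Since no island is crossed, the inverse ordering is licensed alongside surface scope.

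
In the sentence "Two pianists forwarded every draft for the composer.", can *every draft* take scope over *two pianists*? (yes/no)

Yes

*two pianists* and *every draft* are co-arguments of the matrix verb, with nothing but a clause-internal boundary between them.
Nothing blocks QR of the lower DP to a position above the higher one, so inverse scope is available.
Both orderings are possible: *two pianists* > *every draft* and *every draft* > *two pianists*.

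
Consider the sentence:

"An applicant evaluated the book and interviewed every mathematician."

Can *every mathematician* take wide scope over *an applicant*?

No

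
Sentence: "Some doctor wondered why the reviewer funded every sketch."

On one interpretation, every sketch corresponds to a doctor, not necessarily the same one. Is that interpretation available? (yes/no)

That reading corresponds to *every sketch* > *some doctor*.
Structurally, *every sketch* is inside the embedded question *why the reviewer funded every sketch*.
An indirect question is a wh-island; the filled [Spec,CP] blocks QR across the CP edge.
*every sketch* > *some doctor* would require crossing that boundary, which is illicit.
(Only the surface reading survives: one fixed doctor with respect to all the relevant sketches.)

No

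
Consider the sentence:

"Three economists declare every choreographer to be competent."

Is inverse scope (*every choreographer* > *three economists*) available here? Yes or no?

*every choreographer* is an ECM subject; ECM complements are not islands, and the embedded quantifier may take matrix scope.
QR within a single clause is free, so the lower quantifier may take scope over the higher one.

Yes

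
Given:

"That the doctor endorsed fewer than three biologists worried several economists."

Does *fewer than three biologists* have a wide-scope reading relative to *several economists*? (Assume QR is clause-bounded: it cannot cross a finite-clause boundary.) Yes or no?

No

Structurally, *fewer than three biologists* is inside the sentential subject *that the doctor endorsed fewer than three biologists*.
Sentential subjects are islands: a quantifier inside the subject clause cannot raise over the matrix predicate.
*fewer than three biologists* > *several economists* would require crossing that boundary, which is illicit.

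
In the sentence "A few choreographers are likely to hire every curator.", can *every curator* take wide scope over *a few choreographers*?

*every curator* is inside a raising infinitive, which is transparent to QR (no CP barrier), so it behaves as a matrix argument.
Since no island is crossed, the inverse ordering is licensed alongside surface scope.

Yes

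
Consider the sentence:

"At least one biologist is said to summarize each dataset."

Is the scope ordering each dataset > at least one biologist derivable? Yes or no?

*each dataset* is inside a raising infinitive, which is transparent to QR (no CP barrier), so it behaves as a matrix argument.
Since no island is crossed, the inverse ordering is licensed alongside surface scope.

Yes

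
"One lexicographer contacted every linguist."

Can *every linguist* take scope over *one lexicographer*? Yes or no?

Yes

*one lexicographer* and *every linguist* are co-arguments of the matrix verb, with nothing but a clause-internal boundary between them.
Clause-internal QR can adjoin the lower DP above the subject, yielding the inverse reading.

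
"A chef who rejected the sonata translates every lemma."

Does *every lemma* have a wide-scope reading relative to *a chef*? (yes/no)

Yes

Although the sentence contains a relative clause (*who rejected the sonata*), *every lemma* is outside it, in the matrix VP.
Ordinary QR to a clause-peripheral position gives the wide-scope LF for the lower DP.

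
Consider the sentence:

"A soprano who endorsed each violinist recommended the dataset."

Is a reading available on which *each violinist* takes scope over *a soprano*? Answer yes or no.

No

The target quantifier *each violinist* is part of the relative clause *who endorsed each violinist*.
QR out of a relative clause is ruled out by the relative-clause island constraint.
The inverse ordering *each violinist* > *a soprano* is therefore underivable.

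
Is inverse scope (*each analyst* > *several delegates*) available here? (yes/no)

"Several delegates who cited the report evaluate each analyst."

*each analyst* is a matrix argument; only *several delegates* is modified by the relative clause *who cited the report*, so the RC island is irrelevant to the target quantifier.
Since no island is crossed, the inverse ordering is licensed alongside surface scope.

Yes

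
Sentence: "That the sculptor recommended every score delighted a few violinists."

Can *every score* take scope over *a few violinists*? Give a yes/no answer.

*every score* occurs within the sentential subject *that the sculptor recommended every score*.
The Sentential Subject Constraint rules out raising the quantifier out of the that-clause subject.
*every score* > *a few violinists* would require crossing that boundary, which is illicit.

No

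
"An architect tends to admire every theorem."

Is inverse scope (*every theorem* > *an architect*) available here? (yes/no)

Yes

The matrix predicate is a raising verb, whose infinitival complement is not a scope island — *every theorem* can QR into the matrix clause.
QR within a single clause is free, so the lower quantifier may take scope over the higher one.
So *every theorem* > *an architect* is among the available readings.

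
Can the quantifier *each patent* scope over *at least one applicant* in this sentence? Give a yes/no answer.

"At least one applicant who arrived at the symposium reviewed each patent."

The RC *who arrived at the symposium* is an island, but *each patent* is not inside it — it is the matrix object, a clausemate of *at least one applicant*.
Nothing blocks QR of the lower DP to a position above the higher one, so inverse scope is available.
The sentence is scopally ambiguous between *at least one applicant* > *each patent* and *each patent* > *at least one applicant*.

Yes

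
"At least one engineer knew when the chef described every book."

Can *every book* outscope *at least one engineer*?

No

*every book* is embedded in the embedded question *when the chef described every book*.
Embedded questions are wh-islands: a quantifier inside an indirect question cannot QR into the matrix clause.
There is no licit LF on which *every book* c-commands *at least one engineer*.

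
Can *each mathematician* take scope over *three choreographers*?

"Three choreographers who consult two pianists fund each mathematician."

Yes

*each mathematician* sits in the matrix clause, not in the relative clause on *three choreographers*.
Ordinary QR to a clause-peripheral position gives the wide-scope LF for the lower DP.
The sentence is scopally ambiguous between *three choreographers* > *each mathematician* and *each mathematician* > *three choreographers*.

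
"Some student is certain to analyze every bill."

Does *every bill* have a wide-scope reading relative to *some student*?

Raising constructions are monoclausal for scope purposes; *every bill* is not separated from *some student* by any island.
With no island boundary between them, the object can take inverse scope over the subject via ordinary QR within the clause.

Yes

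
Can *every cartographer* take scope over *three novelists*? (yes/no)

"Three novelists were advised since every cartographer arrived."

*every cartographer* is embedded in the adjunct clause *since every cartographer arrived*.
Scope out of an adjunct clause is unavailable: QR respects the adjunct-island constraint.
*every cartographer* is confined to the island and cannot take scope over *three novelists*.

No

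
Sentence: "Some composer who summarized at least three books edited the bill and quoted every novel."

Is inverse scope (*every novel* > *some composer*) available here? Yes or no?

No

*every novel* is embedded in one conjunct of the coordinate structure (*quoted every novel*).
Coordinate structures are islands for non-across-the-board movement, QR included.
*every novel* > *some composer* would require crossing that boundary, which is illicit.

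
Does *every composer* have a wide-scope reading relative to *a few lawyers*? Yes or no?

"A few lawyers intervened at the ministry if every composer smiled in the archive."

No

The target quantifier *every composer* is part of the adjunct clause *if every composer smiled in the archive*.
Adverbial clauses are not L-marked, so they are barriers for QR — the quantifier cannot escape the adjunct.
Hence only narrow scope for *every composer* (under *a few lawyers*) survives.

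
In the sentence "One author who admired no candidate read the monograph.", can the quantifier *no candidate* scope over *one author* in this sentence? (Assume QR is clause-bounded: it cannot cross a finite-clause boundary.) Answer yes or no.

The DP *no candidate* is contained in the relative clause *who admired no candidate*.
Relative clauses are scope islands: a quantifier cannot QR out of a relative clause to take scope in the matrix clause.
*no candidate* is confined to the island and cannot take scope over *one author*.

No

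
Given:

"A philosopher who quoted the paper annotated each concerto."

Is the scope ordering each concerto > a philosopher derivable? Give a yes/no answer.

Yes

*each concerto* sits in the matrix clause, not in the relative clause on *a philosopher*.
Clause-internal QR can adjoin the lower DP above the subject, yielding the inverse reading.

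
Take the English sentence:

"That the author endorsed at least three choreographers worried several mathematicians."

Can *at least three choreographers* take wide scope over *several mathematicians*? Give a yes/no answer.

No

The target quantifier *at least three choreographers* is part of the sentential subject *that the author endorsed at least three choreographers*.
Clausal subjects are scope islands; QR from inside the subject into the matrix is barred.
*at least three choreographers* is confined to the island and cannot take scope over *several mathematicians*.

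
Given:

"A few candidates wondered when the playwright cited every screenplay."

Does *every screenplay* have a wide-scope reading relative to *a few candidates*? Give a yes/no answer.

No

Structurally, *every screenplay* is inside the embedded question *when the playwright cited every screenplay*.
Embedded wh-clauses are opaque for QR, so the quantifier stays inside the question.
So *every screenplay* cannot raise high enough to outscope *a few candidates*; only the surface ordering *a few candidates* > *every screenplay* is available.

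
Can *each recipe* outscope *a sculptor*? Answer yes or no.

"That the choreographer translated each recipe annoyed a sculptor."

No

The DP *each recipe* is contained in the sentential subject *that the choreographer translated each recipe*.
The subject-island constraint blocks QR out of a clausal subject.
The ordering *each recipe* > *a sculptor* is therefore underivable.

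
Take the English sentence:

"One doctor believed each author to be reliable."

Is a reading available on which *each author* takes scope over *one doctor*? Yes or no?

Yes

The ECM infinitive is scope-transparent — *each author* is free to raise above *one doctor*.
With no island boundary between them, the object can take inverse scope over the subject via ordinary QR within the clause.
So *each author* > *one doctor* is among the available readings.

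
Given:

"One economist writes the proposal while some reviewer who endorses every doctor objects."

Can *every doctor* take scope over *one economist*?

No

Structurally, *every doctor* is inside the relative clause *who endorses every doctor*, which is itself inside the adjunct *while some reviewer who endorses every doctor objects*.
Both the relative clause and the enclosing adjunct are scope islands; QR cannot cross either.
*every doctor* is confined to the island and cannot take scope over *one economist*.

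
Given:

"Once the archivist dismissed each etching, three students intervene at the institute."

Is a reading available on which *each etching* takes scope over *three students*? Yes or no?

No

*each etching* occurs within the adjunct clause *once the archivist dismissed each etching*.
Scope out of an adjunct clause is unavailable: QR respects the adjunct-island constraint.
The ordering *each etching* > *three students* is therefore underivable.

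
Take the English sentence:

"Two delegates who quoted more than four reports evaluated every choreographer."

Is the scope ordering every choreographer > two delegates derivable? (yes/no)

Yes

Although the sentence contains a relative clause (*who quoted more than four reports*), *every choreographer* is outside it, in the matrix VP.
Nothing blocks QR of the lower DP to a position above the higher one, so inverse scope is available.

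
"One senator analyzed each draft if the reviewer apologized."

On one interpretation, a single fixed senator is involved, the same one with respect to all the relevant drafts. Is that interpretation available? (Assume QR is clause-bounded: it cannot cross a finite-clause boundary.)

Yes

The described interpretation is the *one senator* > *each draft* scoping.
Surface scope (*one senator* > *each draft*) is always derivable; islands only block QR, not in-situ interpretation.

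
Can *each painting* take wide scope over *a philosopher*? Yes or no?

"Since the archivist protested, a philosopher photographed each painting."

Yes

*each painting* is a matrix argument; the adjunct is an island but the target quantifier is outside it.
Nothing blocks QR of the lower DP to a position above the higher one, so inverse scope is available.
Both orderings are possible: *a philosopher* > *each painting* and *each painting* > *a philosopher*.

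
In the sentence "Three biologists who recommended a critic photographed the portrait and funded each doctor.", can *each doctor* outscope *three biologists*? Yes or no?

The target quantifier *each doctor* is part of one conjunct of the coordinate structure (*funded each doctor*).
QR out of a conjunct would have to apply non-ATB, which the CSC forbids.
The inverse ordering *each doctor* > *three biologists* is therefore underivable.

No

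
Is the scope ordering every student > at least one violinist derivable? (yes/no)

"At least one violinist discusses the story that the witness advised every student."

No

*every student* sits inside the complex NP *the story that the witness advised every student*.
Noun-complement clauses are scope islands (the Complex NP Constraint): a quantifier inside one cannot scope into the matrix.
*every student* is confined to the island and cannot take scope over *at least one violinist*.
(Only the surface reading survives: one fixed violinist with respect to all the relevant students.)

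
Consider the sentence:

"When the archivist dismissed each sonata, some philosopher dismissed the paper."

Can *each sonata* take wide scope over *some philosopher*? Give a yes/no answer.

No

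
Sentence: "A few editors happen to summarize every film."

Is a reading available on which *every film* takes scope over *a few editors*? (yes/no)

Yes

Raising constructions are monoclausal for scope purposes; *every film* is not separated from *a few editors* by any island.
With no island boundary between them, the object can take inverse scope over the subject via ordinary QR within the clause.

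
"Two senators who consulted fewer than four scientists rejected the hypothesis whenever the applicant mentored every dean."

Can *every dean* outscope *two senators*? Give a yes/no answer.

Structurally, *every dean* is inside the adjunct clause *whenever the applicant mentored every dean*.
Adjunct clauses are scope islands: a quantifier inside an adjunct cannot raise into the matrix clause.
*every dean* > *two senators* would require crossing that boundary, which is illicit.

No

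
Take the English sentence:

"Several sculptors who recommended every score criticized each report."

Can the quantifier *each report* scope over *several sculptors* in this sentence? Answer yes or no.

Yes

Although the sentence contains a relative clause (*who recommended every score*), *each report* is outside it, in the matrix VP.
QR within a single clause is free, so the lower quantifier may take scope over the higher one.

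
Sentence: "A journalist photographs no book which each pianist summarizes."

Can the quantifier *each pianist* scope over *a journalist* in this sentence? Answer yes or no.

No

*each pianist* sits inside the relative clause *which each pianist summarizes* modifying *no book*.
The relative clause forms an island for QR, so the quantifier is confined to the head noun's restrictor.
So the wide-scope reading for *each pianist* is blocked.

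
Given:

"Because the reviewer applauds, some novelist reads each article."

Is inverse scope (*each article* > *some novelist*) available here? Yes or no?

Yes

*each article* is a matrix argument; the adjunct is an island but the target quantifier is outside it.
QR within a single clause is free, so the lower quantifier may take scope over the higher one.
So *each article* > *some novelist* is among the available readings.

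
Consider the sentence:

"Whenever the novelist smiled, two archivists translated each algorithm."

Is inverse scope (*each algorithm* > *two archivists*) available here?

Yes

The adjunct island is irrelevant here — *each algorithm* and *two archivists* are both in the matrix clause.
QR within a single clause is free, so the lower quantifier may take scope over the higher one.
Both orderings are possible: *two archivists* > *each algorithm* and *each algorithm* > *two archivists*.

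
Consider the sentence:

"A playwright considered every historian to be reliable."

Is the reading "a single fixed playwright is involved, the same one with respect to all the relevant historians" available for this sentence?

This is the *a playwright* > *every historian* reading.
Surface scope (*a playwright* > *every historian*) is always derivable; islands only block QR, not in-situ interpretation.

Yes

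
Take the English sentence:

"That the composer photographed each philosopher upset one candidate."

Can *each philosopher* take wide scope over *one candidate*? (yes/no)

The DP *each philosopher* is contained in the sentential subject *that the composer photographed each philosopher*.
The Sentential Subject Constraint rules out raising the quantifier out of the that-clause subject.
*each philosopher* is confined to the island and cannot take scope over *one candidate*.

No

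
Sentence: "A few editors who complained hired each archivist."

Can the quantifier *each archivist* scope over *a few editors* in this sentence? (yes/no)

Yes

Although the sentence contains a relative clause (*who complained*), *each archivist* is outside it, in the matrix VP.
Clause-internal QR can adjoin the lower DP above the subject, yielding the inverse reading.
So *each archivist* > *a few editors* is among the available readings.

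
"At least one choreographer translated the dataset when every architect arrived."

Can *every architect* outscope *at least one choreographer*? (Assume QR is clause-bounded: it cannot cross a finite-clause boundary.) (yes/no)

No

The target quantifier *every architect* is part of the adjunct clause *when every architect arrived*.
Adjuncts are opaque for quantifier raising; a quantifier in an adjunct stays inside it.
There is no licit LF on which *every architect* c-commands *at least one choreographer*.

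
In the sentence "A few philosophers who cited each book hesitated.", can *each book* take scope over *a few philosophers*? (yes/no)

No

*each book* sits inside the relative clause *who cited each book*.
Quantifiers inside a relative clause are trapped there; the RC boundary blocks QR.
So *each book* cannot raise to a position above *a few philosophers*.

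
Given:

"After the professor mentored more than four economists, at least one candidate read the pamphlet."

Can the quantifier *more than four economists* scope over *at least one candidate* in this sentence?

No

Structurally, *more than four economists* is inside the adjunct clause *after the professor mentored more than four economists*.
Adverbial clauses are not L-marked, so they are barriers for QR — the quantifier cannot escape the adjunct.
*more than four economists* > *at least one candidate* would require crossing that boundary, which is illicit.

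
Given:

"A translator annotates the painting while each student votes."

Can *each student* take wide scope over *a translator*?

No

Structurally, *each student* is inside the adjunct clause *while each student votes*.
Adverbial clauses are not L-marked, so they are barriers for QR — the quantifier cannot escape the adjunct.
So *each student* cannot raise to a position above *a translator*.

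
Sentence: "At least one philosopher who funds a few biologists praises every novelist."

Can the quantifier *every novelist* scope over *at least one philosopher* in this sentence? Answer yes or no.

Although the sentence contains a relative clause (*who funds a few biologists*), *every novelist* is outside it, in the matrix VP.
No island intervenes, so both surface and inverse scope are derivable.
The sentence is scopally ambiguous between *at least one philosopher* > *every novelist* and *every novelist* > *at least one philosopher*.

Yes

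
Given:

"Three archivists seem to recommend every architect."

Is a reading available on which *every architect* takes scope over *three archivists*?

The matrix predicate is a raising verb, whose infinitival complement is not a scope island — *every architect* can QR into the matrix clause.
With no island boundary between them, the object can take inverse scope over the subject via ordinary QR within the clause.

Yes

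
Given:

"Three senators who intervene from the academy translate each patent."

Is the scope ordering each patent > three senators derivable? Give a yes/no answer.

The RC *who intervene from the academy* is an island, but *each patent* is not inside it — it is the matrix object, a clausemate of *three senators*.
Clause-internal QR can adjoin the lower DP above the subject, yielding the inverse reading.

Yes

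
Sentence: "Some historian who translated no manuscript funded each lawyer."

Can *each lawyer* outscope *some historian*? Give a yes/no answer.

Yes

The relative clause *who translated no manuscript* modifies *some historian*, but *each lawyer* is not inside that relative clause — it is an argument of the matrix verb.
With no island boundary between them, the object can take inverse scope over the subject via ordinary QR within the clause.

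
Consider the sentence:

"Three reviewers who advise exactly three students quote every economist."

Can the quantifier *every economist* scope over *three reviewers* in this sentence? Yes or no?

Yes

*every economist* sits in the matrix clause, not in the relative clause on *three reviewers*.
Nothing blocks QR of the lower DP to a position above the higher one, so inverse scope is available.
Both orderings are possible: *three reviewers* > *every economist* and *every economist* > *three reviewers*.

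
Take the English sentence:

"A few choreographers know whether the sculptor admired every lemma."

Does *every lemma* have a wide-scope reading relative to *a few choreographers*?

No

Structurally, *every lemma* is inside the embedded question *whether the sculptor admired every lemma*.
An indirect question is a wh-island; the filled [Spec,CP] blocks QR across the CP edge.
There is no licit LF on which *every lemma* c-commands *a few choreographers*.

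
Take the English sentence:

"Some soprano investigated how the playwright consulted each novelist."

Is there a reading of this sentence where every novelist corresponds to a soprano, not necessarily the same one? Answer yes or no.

That reading corresponds to *each novelist* > *some soprano*.
Structurally, *each novelist* is inside the embedded question *how the playwright consulted each novelist*.
Embedded questions are wh-islands: a quantifier inside an indirect question cannot QR into the matrix clause.
There is no licit LF on which *each novelist* c-commands *some soprano*.

No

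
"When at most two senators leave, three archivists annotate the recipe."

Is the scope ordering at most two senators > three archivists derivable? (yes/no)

No

*at most two senators* occurs within the adjunct clause *when at most two senators leave*.
Since the clause is an adjunct (not a complement), the Adjunct Condition blocks QR across its edge.
*at most two senators* is confined to the island and cannot take scope over *three archivists*.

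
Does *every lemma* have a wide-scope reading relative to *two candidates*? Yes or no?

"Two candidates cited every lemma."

*every lemma* and *two candidates* are in the same minimal clause.
No island intervenes, so both surface and inverse scope are derivable.

Yes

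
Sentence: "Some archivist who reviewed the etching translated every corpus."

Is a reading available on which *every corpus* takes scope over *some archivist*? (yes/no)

Yes

*every corpus* is a matrix argument; only *some archivist* is modified by the relative clause *who reviewed the etching*, so the RC island is irrelevant to the target quantifier.
Nothing blocks QR of the lower DP to a position above the higher one, so inverse scope is available.
The sentence is scopally ambiguous between *some archivist* > *every corpus* and *every corpus* > *some archivist*.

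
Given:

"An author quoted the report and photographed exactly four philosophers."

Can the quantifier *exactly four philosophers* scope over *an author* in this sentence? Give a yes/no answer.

No

Structurally, *exactly four philosophers* is inside one conjunct of the coordinate structure (*photographed exactly four philosophers*).
A quantifier cannot raise out of one conjunct of a coordination across the whole coordinate structure — the CSC applies to QR.
So *exactly four philosophers* cannot raise high enough to outscope *an author*; only the surface ordering *an author* > *exactly four philosophers* is available.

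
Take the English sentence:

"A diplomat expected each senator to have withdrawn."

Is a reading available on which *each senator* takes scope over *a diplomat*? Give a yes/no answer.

Yes

*each senator* is the subject of an ECM infinitive — the infinitival complement of an ECM verb is not a scope island, so *each senator* can raise into the matrix clause.
Since no island is crossed, the inverse ordering is licensed alongside surface scope.
The sentence is scopally ambiguous between *a diplomat* > *each senator* and *each senator* > *a diplomat*.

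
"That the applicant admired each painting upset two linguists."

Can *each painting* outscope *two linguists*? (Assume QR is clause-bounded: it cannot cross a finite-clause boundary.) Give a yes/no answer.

*each painting* sits inside the sentential subject *that the applicant admired each painting*.
The Sentential Subject Constraint rules out raising the quantifier out of the that-clause subject.
The ordering *each painting* > *two linguists* is therefore underivable.

No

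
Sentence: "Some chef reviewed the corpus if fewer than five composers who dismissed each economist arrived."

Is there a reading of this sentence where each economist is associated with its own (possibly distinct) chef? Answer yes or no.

This is the *each economist* > *some chef* reading.
The DP *each economist* is contained in the relative clause *who dismissed each economist*, which is itself inside the adjunct *if fewer than five composers who dismissed each economist arrived*.
Even if one barrier were somehow void, the other would still block QR.
Hence only narrow scope for *each economist* (under *some chef*) survives.

No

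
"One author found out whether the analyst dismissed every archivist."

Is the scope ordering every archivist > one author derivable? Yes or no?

No

*every archivist* sits inside the embedded question *whether the analyst dismissed every archivist*.
The wh-island constraint blocks QR out of an embedded interrogative.
There is no licit LF on which *every archivist* c-commands *one author*.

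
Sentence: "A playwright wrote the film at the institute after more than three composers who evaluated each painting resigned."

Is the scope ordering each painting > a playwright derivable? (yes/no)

No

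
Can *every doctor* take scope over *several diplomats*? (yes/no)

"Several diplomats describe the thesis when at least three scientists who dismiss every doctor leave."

No

*every doctor* sits inside the relative clause *who dismiss every doctor*, which is itself inside the adjunct *when at least three scientists who dismiss every doctor leave*.
Nested islands: the RC island is itself inside an adjunct island, so wide scope is doubly excluded.
There is no licit LF on which *every doctor* c-commands *several diplomats*.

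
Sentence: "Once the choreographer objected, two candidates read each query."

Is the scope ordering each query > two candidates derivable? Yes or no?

Yes

Although there is an adjunct clause, *each query* is in the main clause, not inside the adjunct.
Ordinary QR to a clause-peripheral position gives the wide-scope LF for the lower DP.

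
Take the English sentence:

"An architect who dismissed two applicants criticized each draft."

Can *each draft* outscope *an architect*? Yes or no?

Yes

Although the sentence contains a relative clause (*who dismissed two applicants*), *each draft* is outside it, in the matrix VP.
Ordinary QR to a clause-peripheral position gives the wide-scope LF for the lower DP.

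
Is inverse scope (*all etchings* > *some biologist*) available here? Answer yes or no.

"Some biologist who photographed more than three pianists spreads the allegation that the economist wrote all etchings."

The target quantifier *all etchings* is part of the complex NP *the allegation that the economist wrote all etchings*.
Noun-complement clauses are scope islands (the Complex NP Constraint): a quantifier inside one cannot scope into the matrix.
*all etchings* is confined to the island and cannot take scope over *some biologist*.

No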